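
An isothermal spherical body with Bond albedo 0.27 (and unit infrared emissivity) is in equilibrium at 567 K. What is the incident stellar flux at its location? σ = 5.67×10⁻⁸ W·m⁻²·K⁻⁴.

(1−a)S·πr² = σ·4πr²·T⁴ ⇒ S = 4σT⁴/(1−a).
S = 4·5.67×10⁻⁸·1.034×10¹¹/0.730.

S ≈ 32100 W/m²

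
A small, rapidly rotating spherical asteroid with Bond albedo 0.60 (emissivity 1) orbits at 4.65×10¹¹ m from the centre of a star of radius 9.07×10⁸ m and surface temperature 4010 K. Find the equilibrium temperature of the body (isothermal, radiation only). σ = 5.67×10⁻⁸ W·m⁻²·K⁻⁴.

The star's surface emits σT_*⁴; at distance d the flux is S = σT_*⁴(R_*/d)².
S = 5.67×10⁻⁸·(4010)⁴·(9.07×10⁸/4.65×10¹¹)² = 55.78 W/m².
For an isothermal sphere T⁴ = (1−a)S/(4σ) = 9.838×10⁷ K⁴.

T ≈ 99.6 K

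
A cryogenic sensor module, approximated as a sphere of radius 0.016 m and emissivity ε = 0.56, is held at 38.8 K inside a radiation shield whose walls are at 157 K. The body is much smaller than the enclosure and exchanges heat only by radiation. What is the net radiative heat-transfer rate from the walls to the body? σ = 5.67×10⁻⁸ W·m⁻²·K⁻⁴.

For a small grey body in a large enclosure: P_net = εσA(T_body⁴ − T_wall⁴).
A = 4πr² = 0.003217 m²; T_body⁴ − T_wall⁴ = 2.266×10⁶ − 6.076×10⁸ = -6.053×10⁸ K⁴.
|P_net| = 0.56·5.67×10⁻⁸·0.003217·6.053×10⁸.

P_net ≈ 0.0618 W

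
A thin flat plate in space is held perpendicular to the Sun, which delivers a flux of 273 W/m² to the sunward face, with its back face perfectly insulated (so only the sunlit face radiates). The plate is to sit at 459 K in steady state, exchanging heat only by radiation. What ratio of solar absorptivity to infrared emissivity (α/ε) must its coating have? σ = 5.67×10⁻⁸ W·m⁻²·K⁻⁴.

α/ε ≈ 9.22

Balance: αS·A = εσ·1A·T⁴ ⇒ α/ε = σT⁴/S.
α/ε = 5.67×10⁻⁸·(459)⁴/273 = 5.67×10⁻⁸·4.439×10¹⁰/273.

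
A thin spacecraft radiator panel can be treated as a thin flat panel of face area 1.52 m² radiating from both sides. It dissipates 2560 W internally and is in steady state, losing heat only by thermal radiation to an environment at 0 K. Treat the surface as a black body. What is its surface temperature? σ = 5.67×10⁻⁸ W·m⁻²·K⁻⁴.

T ≈ 349 K

Steady state: internal power = radiated power, P = εσA T⁴.
Radiating area A = 2·1.52 = 3.040 m².
T⁴ = P/(εσA) = 2560/(1.0·5.67×10⁻⁸·3.040) = 1.485×10¹⁰ K⁴.
T = (1.485×10¹⁰)^(1/4).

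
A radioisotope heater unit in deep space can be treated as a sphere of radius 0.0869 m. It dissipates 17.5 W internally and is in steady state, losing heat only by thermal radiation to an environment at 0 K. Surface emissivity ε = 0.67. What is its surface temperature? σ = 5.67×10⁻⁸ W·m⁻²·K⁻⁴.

T ≈ 264 K

Steady state: internal power = radiated power, P = εσA T⁴.
Radiating area A = 4πr² = 0.09490 m².
T⁴ = P/(εσA) = 17.5/(0.67·5.67×10⁻⁸·0.09490) = 4.854×10⁹ K⁴.
T = (4.854×10⁹)^(1/4).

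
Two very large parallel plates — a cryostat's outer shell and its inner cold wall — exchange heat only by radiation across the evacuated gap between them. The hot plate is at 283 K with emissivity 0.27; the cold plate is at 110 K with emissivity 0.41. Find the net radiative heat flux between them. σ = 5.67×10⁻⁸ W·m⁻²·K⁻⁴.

For two infinite grey parallel plates, q = σ(T₁⁴ − T₂⁴)/(1/ε₁ + 1/ε₂ − 1).
T₁⁴ − T₂⁴ = 6.414×10⁹ − 1.464×10⁸ = 6.268×10⁹ K⁴.
1/ε₁ + 1/ε₂ − 1 = 3.704 + 2.439 − 1 = 5.143.
q = 5.67×10⁻⁸ × 6.268×10⁹ / 5.143.

q ≈ 69.1 W/m²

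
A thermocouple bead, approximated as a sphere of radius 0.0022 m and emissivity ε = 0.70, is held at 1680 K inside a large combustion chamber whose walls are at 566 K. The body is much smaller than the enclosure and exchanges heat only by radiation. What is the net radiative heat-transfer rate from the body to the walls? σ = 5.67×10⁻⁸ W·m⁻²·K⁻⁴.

P_net ≈ 19.0 W

For a small grey body in a large enclosure: P_net = εσA(T_body⁴ − T_wall⁴).
A = 4πr² = 6.082×10⁻⁵ m²; T_body⁴ − T_wall⁴ = 7.966×10¹² − 1.026×10¹¹ = 7.863×10¹² K⁴.
|P_net| = 0.70·5.67×10⁻⁸·6.082×10⁻⁵·7.863×10¹².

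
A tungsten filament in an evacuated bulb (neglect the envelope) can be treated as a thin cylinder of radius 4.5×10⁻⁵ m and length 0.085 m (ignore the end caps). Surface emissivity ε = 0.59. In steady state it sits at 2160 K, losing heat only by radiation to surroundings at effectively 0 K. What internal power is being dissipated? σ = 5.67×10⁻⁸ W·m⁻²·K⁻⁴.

P ≈ 17.5 W

Steady state: P = εσA T⁴.
A = 2πrL = 2.403×10⁻⁵ m²; T⁴ = (2160)⁴ = 2.177×10¹³ K⁴.
P = 0.59 × 5.67×10⁻⁸ × 2.403×10⁻⁵ × 2.177×10¹³.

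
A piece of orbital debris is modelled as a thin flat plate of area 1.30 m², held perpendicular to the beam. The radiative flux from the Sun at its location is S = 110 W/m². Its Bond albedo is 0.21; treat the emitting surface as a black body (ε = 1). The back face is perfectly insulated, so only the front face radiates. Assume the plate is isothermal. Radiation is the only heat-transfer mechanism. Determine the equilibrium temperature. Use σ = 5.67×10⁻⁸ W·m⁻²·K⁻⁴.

At equilibrium, absorbed power = emitted power.
Absorbing cross-section = A = 1.300 m²; emitting surface = A = 1.300 m² (ratio 1).
(1−a)S·A_cross = εσ·A_surf·T⁴  ⇒  T⁴ = (1−a)S/(1σ).
T⁴ = 0.790·110/(1·5.67×10⁻⁸) = 1.533×10⁹ K⁴.
T = (1.533×10⁹)^(1/4).

T ≈ 198 K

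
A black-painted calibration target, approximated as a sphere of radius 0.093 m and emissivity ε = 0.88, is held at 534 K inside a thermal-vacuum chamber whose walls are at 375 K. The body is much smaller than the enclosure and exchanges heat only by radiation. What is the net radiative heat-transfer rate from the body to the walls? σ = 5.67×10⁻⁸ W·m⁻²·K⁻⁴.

P_net ≈ 334 W

For a small grey body in a large enclosure: P_net = εσA(T_body⁴ − T_wall⁴).
A = 4πr² = 0.1087 m²; T_body⁴ − T_wall⁴ = 8.131×10¹⁰ − 1.978×10¹⁰ = 6.154×10¹⁰ K⁴.
|P_net| = 0.88·5.67×10⁻⁸·0.1087·6.154×10¹⁰.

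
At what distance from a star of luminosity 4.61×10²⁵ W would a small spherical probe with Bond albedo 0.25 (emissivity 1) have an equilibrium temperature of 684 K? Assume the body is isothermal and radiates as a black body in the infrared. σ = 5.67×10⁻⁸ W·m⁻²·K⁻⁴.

d ≈ 7.44×10⁹ m

For an isothermal black-emitting sphere, (1−a)S·πr² = σ·4πr²·T⁴ ⇒ S = 4σT⁴/(1−a).
S = 4·5.67×10⁻⁸·(684)⁴/0.750 = 66190 W/m².
Flux falls as S = L/(4πd²), so d = √(L/(4πS)) = √(4.61×10²⁵/(4π·66190)).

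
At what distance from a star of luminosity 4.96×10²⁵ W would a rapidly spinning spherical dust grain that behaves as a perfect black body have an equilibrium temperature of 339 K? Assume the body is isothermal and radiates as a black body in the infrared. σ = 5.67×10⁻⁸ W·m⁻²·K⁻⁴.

d ≈ 3.63×10¹⁰ m

For an isothermal black-emitting sphere, (1−a)S·πr² = σ·4πr²·T⁴ ⇒ S = 4σT⁴/(1−a).
S = 4·5.67×10⁻⁸·(339)⁴/1.00 = 2995 W/m².
Flux falls as S = L/(4πd²), so d = √(L/(4πS)) = √(4.96×10²⁵/(4π·2995)).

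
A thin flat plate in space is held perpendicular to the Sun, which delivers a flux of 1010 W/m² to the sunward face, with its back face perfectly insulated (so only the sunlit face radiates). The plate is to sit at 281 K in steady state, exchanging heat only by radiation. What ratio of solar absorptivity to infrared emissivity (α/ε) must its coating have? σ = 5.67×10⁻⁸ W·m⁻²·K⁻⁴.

α/ε ≈ 0.350

Balance: αS·A = εσ·1A·T⁴ ⇒ α/ε = σT⁴/S.
α/ε = 5.67×10⁻⁸·(281)⁴/1010 = 5.67×10⁻⁸·6.235×10⁹/1010.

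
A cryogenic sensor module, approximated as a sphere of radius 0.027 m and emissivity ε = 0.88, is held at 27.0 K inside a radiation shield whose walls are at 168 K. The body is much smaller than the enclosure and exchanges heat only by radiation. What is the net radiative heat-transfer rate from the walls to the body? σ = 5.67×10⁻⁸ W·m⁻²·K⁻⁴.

For a small grey body in a large enclosure: P_net = εσA(T_body⁴ − T_wall⁴).
A = 4πr² = 0.009161 m²; T_body⁴ − T_wall⁴ = 5.314×10⁵ − 7.966×10⁸ = -7.961×10⁸ K⁴.
|P_net| = 0.88·5.67×10⁻⁸·0.009161·7.961×10⁸.

P_net ≈ 0.364 W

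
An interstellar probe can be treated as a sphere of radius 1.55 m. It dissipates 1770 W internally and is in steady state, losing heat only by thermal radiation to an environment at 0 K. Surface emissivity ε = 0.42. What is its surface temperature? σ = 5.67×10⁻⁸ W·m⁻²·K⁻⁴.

T ≈ 223 K

Steady state: internal power = radiated power, P = εσA T⁴.
Radiating area A = 4πr² = 30.19 m².
T⁴ = P/(εσA) = 1770/(0.42·5.67×10⁻⁸·30.19) = 2.462×10⁹ K⁴.
T = (2.462×10⁹)^(1/4).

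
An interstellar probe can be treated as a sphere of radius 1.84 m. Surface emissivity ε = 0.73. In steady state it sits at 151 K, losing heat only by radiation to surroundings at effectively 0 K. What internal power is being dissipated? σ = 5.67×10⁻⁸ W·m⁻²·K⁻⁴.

P ≈ 916 W

Steady state: P = εσA T⁴.
A = 4πr² = 42.54 m²; T⁴ = (151)⁴ = 5.199×10⁸ K⁴.
P = 0.73 × 5.67×10⁻⁸ × 42.54 × 5.199×10⁸.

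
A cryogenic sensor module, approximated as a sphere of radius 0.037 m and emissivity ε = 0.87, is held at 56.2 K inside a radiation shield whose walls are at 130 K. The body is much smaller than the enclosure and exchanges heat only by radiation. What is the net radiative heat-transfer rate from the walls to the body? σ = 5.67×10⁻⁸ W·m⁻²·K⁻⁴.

P_net ≈ 0.234 W

For a small grey body in a large enclosure: P_net = εσA(T_body⁴ − T_wall⁴).
A = 4πr² = 0.01720 m²; T_body⁴ − T_wall⁴ = 9.976×10⁶ − 2.856×10⁸ = -2.756×10⁸ K⁴.
|P_net| = 0.87·5.67×10⁻⁸·0.01720·2.756×10⁸.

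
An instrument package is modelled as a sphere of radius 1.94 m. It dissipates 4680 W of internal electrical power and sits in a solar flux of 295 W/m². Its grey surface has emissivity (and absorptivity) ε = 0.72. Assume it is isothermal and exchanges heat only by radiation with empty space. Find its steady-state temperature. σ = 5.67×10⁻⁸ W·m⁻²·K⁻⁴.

T ≈ 247 K

At steady state, absorbed solar power + internal power = radiated power.
Absorbed: α·S·A_cross = 0.72·295·11.82 = 2511 W (cross-section πr²).
Total input = 2511 + 4680 = 7191 W.
Radiated: εσ·A_surf·T⁴ with A_surf = 4πr² = 47.29 m².
T⁴ = 7191/(0.72·5.67×10⁻⁸·47.29) = 3.725×10⁹ K⁴.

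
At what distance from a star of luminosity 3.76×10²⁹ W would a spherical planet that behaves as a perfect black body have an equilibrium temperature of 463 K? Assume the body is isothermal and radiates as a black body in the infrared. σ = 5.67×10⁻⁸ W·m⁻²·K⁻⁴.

For an isothermal black-emitting sphere, (1−a)S·πr² = σ·4πr²·T⁴ ⇒ S = 4σT⁴/(1−a).
S = 4·5.67×10⁻⁸·(463)⁴/1.00 = 10420 W/m².
Flux falls as S = L/(4πd²), so d = √(L/(4πS)) = √(3.76×10²⁹/(4π·10420)).

d ≈ 1.69×10¹² m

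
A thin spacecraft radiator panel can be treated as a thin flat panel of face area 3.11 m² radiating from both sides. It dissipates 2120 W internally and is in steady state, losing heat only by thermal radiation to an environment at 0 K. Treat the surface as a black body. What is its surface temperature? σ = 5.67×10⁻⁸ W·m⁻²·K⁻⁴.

T ≈ 278 K

Steady state: internal power = radiated power, P = εσA T⁴.
Radiating area A = 2·3.11 = 6.220 m².
T⁴ = P/(εσA) = 2120/(1.0·5.67×10⁻⁸·6.220) = 6.011×10⁹ K⁴.
T = (6.011×10⁹)^(1/4).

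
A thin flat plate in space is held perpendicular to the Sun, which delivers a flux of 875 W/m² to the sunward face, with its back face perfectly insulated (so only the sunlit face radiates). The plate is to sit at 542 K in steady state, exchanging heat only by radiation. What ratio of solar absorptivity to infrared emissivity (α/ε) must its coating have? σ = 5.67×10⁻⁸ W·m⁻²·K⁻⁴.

Balance: αS·A = εσ·1A·T⁴ ⇒ α/ε = σT⁴/S.
α/ε = 5.67×10⁻⁸·(542)⁴/875 = 5.67×10⁻⁸·8.630×10¹⁰/875.

α/ε ≈ 5.59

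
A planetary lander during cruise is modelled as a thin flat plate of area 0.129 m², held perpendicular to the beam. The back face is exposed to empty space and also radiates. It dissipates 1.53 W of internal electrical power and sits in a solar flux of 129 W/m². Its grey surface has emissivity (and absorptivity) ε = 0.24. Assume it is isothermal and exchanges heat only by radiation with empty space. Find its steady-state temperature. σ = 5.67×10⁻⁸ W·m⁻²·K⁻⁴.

T ≈ 199 K

At steady state, absorbed solar power + internal power = radiated power.
Absorbed: α·S·A_cross = 0.24·129·0.1290 = 3.994 W (cross-section A).
Total input = 3.994 + 1.53 = 5.524 W.
Radiated: εσ·A_surf·T⁴ with A_surf = 2A = 0.2580 m².
T⁴ = 5.524/(0.24·5.67×10⁻⁸·0.2580) = 1.573×10⁹ K⁴.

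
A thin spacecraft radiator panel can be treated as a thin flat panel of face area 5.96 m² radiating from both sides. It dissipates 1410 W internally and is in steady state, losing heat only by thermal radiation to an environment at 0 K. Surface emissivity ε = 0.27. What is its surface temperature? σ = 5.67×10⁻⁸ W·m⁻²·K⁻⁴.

T ≈ 296 K

Steady state: internal power = radiated power, P = εσA T⁴.
Radiating area A = 2·5.96 = 11.92 m².
T⁴ = P/(εσA) = 1410/(0.27·5.67×10⁻⁸·11.92) = 7.727×10⁹ K⁴.
T = (7.727×10⁹)^(1/4).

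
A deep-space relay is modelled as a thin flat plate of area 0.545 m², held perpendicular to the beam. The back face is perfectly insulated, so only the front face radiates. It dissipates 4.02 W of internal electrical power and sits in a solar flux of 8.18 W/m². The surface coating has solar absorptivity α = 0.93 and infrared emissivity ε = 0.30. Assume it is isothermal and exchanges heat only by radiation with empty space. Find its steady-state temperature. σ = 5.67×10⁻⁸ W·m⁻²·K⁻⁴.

At steady state, absorbed solar power + internal power = radiated power.
Absorbed: α·S·A_cross = 0.93·8.18·0.5450 = 4.146 W (cross-section A).
Total input = 4.146 + 4.02 = 8.166 W.
Radiated: εσ·A_surf·T⁴ with A_surf = A = 0.5450 m².
T⁴ = 8.166/(0.30·5.67×10⁻⁸·0.5450) = 8.809×10⁸ K⁴.

T ≈ 172 K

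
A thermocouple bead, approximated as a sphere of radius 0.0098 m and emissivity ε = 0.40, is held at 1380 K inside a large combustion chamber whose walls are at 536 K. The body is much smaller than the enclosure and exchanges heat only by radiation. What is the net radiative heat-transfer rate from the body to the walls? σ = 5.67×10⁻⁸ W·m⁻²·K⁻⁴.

P_net ≈ 97.0 W

For a small grey body in a large enclosure: P_net = εσA(T_body⁴ − T_wall⁴).
A = 4πr² = 0.001207 m²; T_body⁴ − T_wall⁴ = 3.627×10¹² − 8.254×10¹⁰ = 3.544×10¹² K⁴.
|P_net| = 0.40·5.67×10⁻⁸·0.001207·3.544×10¹².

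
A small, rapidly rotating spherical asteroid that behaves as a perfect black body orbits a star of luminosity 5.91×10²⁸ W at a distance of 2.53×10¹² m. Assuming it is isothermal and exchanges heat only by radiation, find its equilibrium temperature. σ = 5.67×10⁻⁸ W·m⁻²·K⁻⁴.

First find the stellar flux at distance d: S = L/(4πd²) = 5.91×10²⁸/(4π·(2.53×10¹²)²) = 734.7 W/m².
For an isothermal sphere, absorbed (1−a)S·πr² = emitted σ·4πr²·T⁴, so T⁴ = (1−a)S/(4σ).
T⁴ = 1.00·734.7/(4·5.67×10⁻⁸) = 3.240×10⁹ K⁴.

T ≈ 239 K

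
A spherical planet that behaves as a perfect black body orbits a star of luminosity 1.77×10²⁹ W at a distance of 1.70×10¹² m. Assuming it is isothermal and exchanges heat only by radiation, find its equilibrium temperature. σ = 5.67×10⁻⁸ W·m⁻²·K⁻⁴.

First find the stellar flux at distance d: S = L/(4πd²) = 1.77×10²⁹/(4π·(1.70×10¹²)²) = 4874 W/m².
For an isothermal sphere, absorbed (1−a)S·πr² = emitted σ·4πr²·T⁴, so T⁴ = (1−a)S/(4σ).
T⁴ = 1.00·4874/(4·5.67×10⁻⁸) = 2.149×10¹⁰ K⁴.

T ≈ 383 K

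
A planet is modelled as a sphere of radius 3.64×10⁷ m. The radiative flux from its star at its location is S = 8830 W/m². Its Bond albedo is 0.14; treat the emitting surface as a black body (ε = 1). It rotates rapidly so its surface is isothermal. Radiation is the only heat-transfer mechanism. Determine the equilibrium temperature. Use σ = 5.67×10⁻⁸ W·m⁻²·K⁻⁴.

T ≈ 428 K

At equilibrium, absorbed power = emitted power.
Absorbing cross-section = πr² = 4.162×10¹⁵ m²; emitting surface = 4πr² = 1.665×10¹⁶ m² (ratio 4).
(1−a)S·A_cross = εσ·A_surf·T⁴  ⇒  T⁴ = (1−a)S/(4σ).
T⁴ = 0.860·8830/(4·5.67×10⁻⁸) = 3.348×10¹⁰ K⁴.
T = (3.348×10¹⁰)^(1/4).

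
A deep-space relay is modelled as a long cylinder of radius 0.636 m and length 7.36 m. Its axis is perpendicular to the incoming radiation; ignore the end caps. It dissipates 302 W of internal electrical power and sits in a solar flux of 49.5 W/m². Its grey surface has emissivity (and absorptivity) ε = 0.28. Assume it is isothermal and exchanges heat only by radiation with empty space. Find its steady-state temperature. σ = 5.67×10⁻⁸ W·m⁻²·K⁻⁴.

T ≈ 174 K

At steady state, absorbed solar power + internal power = radiated power.
Absorbed: α·S·A_cross = 0.28·49.5·9.362 = 129.8 W (cross-section 2rL).
Total input = 129.8 + 302 = 431.8 W.
Radiated: εσ·A_surf·T⁴ with A_surf = 2πrL = 29.41 m².
T⁴ = 431.8/(0.28·5.67×10⁻⁸·29.41) = 9.247×10⁸ K⁴.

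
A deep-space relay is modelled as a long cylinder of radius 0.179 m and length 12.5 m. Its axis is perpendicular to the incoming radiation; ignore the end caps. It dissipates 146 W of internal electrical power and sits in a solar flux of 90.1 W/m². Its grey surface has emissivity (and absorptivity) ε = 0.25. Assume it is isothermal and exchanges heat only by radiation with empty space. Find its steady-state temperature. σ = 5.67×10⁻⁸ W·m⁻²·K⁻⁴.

At steady state, absorbed solar power + internal power = radiated power.
Absorbed: α·S·A_cross = 0.25·90.1·4.475 = 100.8 W (cross-section 2rL).
Total input = 100.8 + 146 = 246.8 W.
Radiated: εσ·A_surf·T⁴ with A_surf = 2πrL = 14.06 m².
T⁴ = 246.8/(0.25·5.67×10⁻⁸·14.06) = 1.238×10⁹ K⁴.

T ≈ 188 K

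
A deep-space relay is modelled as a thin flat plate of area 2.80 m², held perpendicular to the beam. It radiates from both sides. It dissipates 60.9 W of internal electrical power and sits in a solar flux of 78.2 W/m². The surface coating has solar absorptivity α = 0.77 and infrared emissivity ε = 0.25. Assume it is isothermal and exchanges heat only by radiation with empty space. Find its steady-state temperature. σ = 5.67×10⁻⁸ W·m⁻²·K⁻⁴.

T ≈ 232 K

At steady state, absorbed solar power + internal power = radiated power.
Absorbed: α·S·A_cross = 0.77·78.2·2.800 = 168.6 W (cross-section A).
Total input = 168.6 + 60.9 = 229.5 W.
Radiated: εσ·A_surf·T⁴ with A_surf = 2A = 5.600 m².
T⁴ = 229.5/(0.25·5.67×10⁻⁸·5.600) = 2.891×10⁹ K⁴.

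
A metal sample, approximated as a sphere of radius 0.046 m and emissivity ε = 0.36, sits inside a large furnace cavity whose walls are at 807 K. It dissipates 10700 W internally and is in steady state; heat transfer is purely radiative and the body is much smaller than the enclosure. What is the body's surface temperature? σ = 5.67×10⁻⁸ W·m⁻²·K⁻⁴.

For a small grey body in a large enclosure, net radiated power = εσA(T⁴ − T_w⁴).
Steady state: P = εσA(T⁴ − T_w⁴) with A = 4πr² = 0.02659 m².
T⁴ = P/(εσA) + T_w⁴ = 10700/(0.36·5.67×10⁻⁸·0.02659) + (807)⁴
    = 1.971×10¹³ + 4.241×10¹¹ = 2.014×10¹³ K⁴.

T ≈ 2120 K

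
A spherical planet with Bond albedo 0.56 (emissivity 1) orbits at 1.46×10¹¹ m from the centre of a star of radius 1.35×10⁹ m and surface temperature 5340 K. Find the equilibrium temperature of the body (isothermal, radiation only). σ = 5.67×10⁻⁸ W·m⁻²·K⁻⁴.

The star's surface emits σT_*⁴; at distance d the flux is S = σT_*⁴(R_*/d)².
S = 5.67×10⁻⁸·(5340)⁴·(1.35×10⁹/1.46×10¹¹)² = 3942 W/m².
For an isothermal sphere T⁴ = (1−a)S/(4σ) = 7.648×10⁹ K⁴.

T ≈ 296 K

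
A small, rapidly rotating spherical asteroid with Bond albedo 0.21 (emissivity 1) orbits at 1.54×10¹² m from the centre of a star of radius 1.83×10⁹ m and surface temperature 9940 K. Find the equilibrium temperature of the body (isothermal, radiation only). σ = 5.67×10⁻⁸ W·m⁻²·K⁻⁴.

T ≈ 228 K

The star's surface emits σT_*⁴; at distance d the flux is S = σT_*⁴(R_*/d)².
S = 5.67×10⁻⁸·(9940)⁴·(1.83×10⁹/1.54×10¹²)² = 781.6 W/m².
For an isothermal sphere T⁴ = (1−a)S/(4σ) = 2.723×10⁹ K⁴.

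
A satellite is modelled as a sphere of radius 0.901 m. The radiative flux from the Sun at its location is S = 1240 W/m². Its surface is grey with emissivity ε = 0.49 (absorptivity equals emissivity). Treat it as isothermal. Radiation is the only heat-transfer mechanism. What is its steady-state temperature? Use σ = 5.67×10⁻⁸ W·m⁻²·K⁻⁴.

At equilibrium, absorbed power = emitted power.
Absorbing cross-section = πr² = 2.550 m²; emitting surface = 4πr² = 10.20 m² (ratio 4).
εS·A_cross = εσ·A_surf·T⁴  ⇒  T⁴ = S/(4σ)   (ε cancels).
T⁴ = 1240/(4·5.67×10⁻⁸) = 5.467×10⁹ K⁴.
T = (5.467×10⁹)^(1/4).

T ≈ 272 K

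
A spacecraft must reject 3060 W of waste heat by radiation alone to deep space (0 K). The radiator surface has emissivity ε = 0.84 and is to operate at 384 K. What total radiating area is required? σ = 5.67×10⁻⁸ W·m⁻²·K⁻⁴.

P = εσA T⁴ ⇒ A = P/(εσT⁴).
T⁴ = 2.174×10¹⁰ K⁴.
A = 3060/(0.84 × 5.67×10⁻⁸ × 2.174×10¹⁰).

A ≈ 2.95 m²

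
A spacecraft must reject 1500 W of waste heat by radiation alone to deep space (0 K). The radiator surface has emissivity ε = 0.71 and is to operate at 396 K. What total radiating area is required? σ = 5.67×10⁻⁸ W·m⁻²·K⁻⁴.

A ≈ 1.52 m²

P = εσA T⁴ ⇒ A = P/(εσT⁴).
T⁴ = 2.459×10¹⁰ K⁴.
A = 1500/(0.71 × 5.67×10⁻⁸ × 2.459×10¹⁰).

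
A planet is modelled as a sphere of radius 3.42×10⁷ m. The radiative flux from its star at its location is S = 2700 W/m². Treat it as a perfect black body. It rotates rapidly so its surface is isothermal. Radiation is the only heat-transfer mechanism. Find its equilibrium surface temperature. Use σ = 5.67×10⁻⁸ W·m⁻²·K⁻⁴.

At equilibrium, absorbed power = emitted power.
Absorbing cross-section = πr² = 3.675×10¹⁵ m²; emitting surface = 4πr² = 1.470×10¹⁶ m² (ratio 4).
S·A_cross = εσ·A_surf·T⁴  ⇒  T⁴ = S/(4σ).
T⁴ = 1.00·2700/(4·5.67×10⁻⁸) = 1.190×10¹⁰ K⁴.
T = (1.190×10¹⁰)^(1/4).

T ≈ 330 K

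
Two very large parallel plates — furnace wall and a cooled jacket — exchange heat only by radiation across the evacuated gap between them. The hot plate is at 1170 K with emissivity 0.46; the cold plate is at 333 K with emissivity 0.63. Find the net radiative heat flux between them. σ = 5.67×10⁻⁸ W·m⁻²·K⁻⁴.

For two infinite grey parallel plates, q = σ(T₁⁴ − T₂⁴)/(1/ε₁ + 1/ε₂ − 1).
T₁⁴ − T₂⁴ = 1.874×10¹² − 1.230×10¹⁰ = 1.862×10¹² K⁴.
1/ε₁ + 1/ε₂ − 1 = 2.174 + 1.587 − 1 = 2.761.
q = 5.67×10⁻⁸ × 1.862×10¹² / 2.761.

q ≈ 38200 W/m²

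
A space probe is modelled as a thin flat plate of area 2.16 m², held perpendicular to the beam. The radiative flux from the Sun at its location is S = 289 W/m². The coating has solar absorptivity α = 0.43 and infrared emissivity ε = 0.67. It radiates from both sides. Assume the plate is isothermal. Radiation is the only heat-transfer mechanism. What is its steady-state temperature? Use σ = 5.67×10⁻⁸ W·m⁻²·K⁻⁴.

T ≈ 201 K

At equilibrium, absorbed power = emitted power.
Absorbing cross-section = A = 2.160 m²; emitting surface = 2A = 4.320 m² (ratio 2).
αS·A_cross = εσ·A_surf·T⁴  ⇒  T⁴ = αS/(ε·2σ).
T⁴ = 0.430·289/(0.67·2·5.67×10⁻⁸) = 1.636×10⁹ K⁴.
T = (1.636×10⁹)^(1/4).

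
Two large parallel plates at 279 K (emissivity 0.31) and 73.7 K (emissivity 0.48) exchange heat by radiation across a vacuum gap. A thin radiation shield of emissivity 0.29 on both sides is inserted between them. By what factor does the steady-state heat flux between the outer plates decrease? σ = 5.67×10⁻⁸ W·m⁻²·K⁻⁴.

factor ≈ 2.37

Without shield: q₀ = σΔ(T⁴)/(1/ε₁+1/ε₂−1) with denominator 4.309.
With shield the two gaps are in series; the resistances add: (1/ε₁+1/ε_s−1)+(1/ε_s+1/ε₂−1) = 5.674+4.532 = 10.21.
Heat-flux ratio q₀/q = 10.21/4.309.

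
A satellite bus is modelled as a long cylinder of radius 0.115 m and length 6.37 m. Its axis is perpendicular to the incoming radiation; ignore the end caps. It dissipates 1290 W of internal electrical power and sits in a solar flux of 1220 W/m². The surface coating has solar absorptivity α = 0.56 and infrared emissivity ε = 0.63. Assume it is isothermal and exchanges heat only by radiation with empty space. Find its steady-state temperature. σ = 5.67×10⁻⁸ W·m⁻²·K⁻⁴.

At steady state, absorbed solar power + internal power = radiated power.
Absorbed: α·S·A_cross = 0.56·1220·1.465 = 1001 W (cross-section 2rL).
Total input = 1001 + 1290 = 2291 W.
Radiated: εσ·A_surf·T⁴ with A_surf = 2πrL = 4.603 m².
T⁴ = 2291/(0.63·5.67×10⁻⁸·4.603) = 1.393×10¹⁰ K⁴.

T ≈ 344 K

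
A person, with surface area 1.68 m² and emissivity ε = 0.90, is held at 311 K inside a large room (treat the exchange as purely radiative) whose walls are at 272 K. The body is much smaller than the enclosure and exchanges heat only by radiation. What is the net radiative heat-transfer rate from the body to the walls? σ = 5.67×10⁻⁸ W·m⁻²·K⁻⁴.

For a small grey body in a large enclosure: P_net = εσA(T_body⁴ − T_wall⁴).
A = 1.68 m²; T_body⁴ − T_wall⁴ = 9.355×10⁹ − 5.474×10⁹ = 3.881×10⁹ K⁴.
|P_net| = 0.90·5.67×10⁻⁸·1.680·3.881×10⁹.

P_net ≈ 333 W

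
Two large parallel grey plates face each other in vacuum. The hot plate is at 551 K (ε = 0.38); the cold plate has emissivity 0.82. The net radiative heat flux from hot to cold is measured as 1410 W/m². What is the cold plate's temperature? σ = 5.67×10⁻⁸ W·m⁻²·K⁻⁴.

T₂ ≈ 382 K

q = σ(T₁⁴ − T₂⁴)/(1/ε₁ + 1/ε₂ − 1); denominator = 2.851.
T₂⁴ = T₁⁴ − q·(1/ε₁+1/ε₂−1)/σ = 9.217×10¹⁰ − 1410·2.851/5.67×10⁻⁸
    = 2.127×10¹⁰ K⁴.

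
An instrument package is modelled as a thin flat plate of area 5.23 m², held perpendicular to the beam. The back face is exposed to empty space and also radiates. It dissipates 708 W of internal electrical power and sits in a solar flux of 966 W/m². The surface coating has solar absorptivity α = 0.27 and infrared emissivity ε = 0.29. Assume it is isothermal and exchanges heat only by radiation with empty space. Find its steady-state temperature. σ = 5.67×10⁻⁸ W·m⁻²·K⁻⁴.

At steady state, absorbed solar power + internal power = radiated power.
Absorbed: α·S·A_cross = 0.27·966·5.230 = 1364 W (cross-section A).
Total input = 1364 + 708 = 2072 W.
Radiated: εσ·A_surf·T⁴ with A_surf = 2A = 10.46 m².
T⁴ = 2072/(0.29·5.67×10⁻⁸·10.46) = 1.205×10¹⁰ K⁴.

T ≈ 331 K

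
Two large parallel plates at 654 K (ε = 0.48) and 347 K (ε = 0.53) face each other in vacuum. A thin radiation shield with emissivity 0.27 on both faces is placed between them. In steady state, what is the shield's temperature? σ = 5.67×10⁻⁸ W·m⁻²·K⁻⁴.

T_s ≈ 558 K

In steady state the net flux on the hot side equals that on the cold side.
σ(T₁⁴−T_s⁴)/D₁ = σ(T_s⁴−T₂⁴)/D₂, with D₁ = 1/ε₁+1/ε_s−1 = 4.787, D₂ = 1/ε_s+1/ε₂−1 = 4.590.
Solve for T_s⁴: T_s⁴ = (D₂·T₁⁴ + D₁·T₂⁴)/(D₁+D₂) = 9.695×10¹⁰ K⁴.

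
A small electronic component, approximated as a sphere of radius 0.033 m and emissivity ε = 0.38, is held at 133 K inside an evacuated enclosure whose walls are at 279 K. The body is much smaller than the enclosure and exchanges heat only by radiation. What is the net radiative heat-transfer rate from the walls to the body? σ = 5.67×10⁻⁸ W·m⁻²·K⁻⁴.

For a small grey body in a large enclosure: P_net = εσA(T_body⁴ − T_wall⁴).
A = 4πr² = 0.01368 m²; T_body⁴ − T_wall⁴ = 3.129×10⁸ − 6.059×10⁹ = -5.746×10⁹ K⁴.
|P_net| = 0.38·5.67×10⁻⁸·0.01368·5.746×10⁹.

P_net ≈ 1.69 W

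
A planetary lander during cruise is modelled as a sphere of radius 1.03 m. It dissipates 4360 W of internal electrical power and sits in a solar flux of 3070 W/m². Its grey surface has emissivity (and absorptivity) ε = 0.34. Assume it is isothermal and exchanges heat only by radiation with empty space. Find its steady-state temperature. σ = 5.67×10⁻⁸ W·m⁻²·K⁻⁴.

At steady state, absorbed solar power + internal power = radiated power.
Absorbed: α·S·A_cross = 0.34·3070·3.333 = 3479 W (cross-section πr²).
Total input = 3479 + 4360 = 7839 W.
Radiated: εσ·A_surf·T⁴ with A_surf = 4πr² = 13.33 m².
T⁴ = 7839/(0.34·5.67×10⁻⁸·13.33) = 3.050×10¹⁰ K⁴.

T ≈ 418 K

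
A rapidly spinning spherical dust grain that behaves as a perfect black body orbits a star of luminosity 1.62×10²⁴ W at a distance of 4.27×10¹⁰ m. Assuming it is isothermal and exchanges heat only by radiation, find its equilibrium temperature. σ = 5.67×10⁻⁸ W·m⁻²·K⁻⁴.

T ≈ 133 K

First find the stellar flux at distance d: S = L/(4πd²) = 1.62×10²⁴/(4π·(4.27×10¹⁰)²) = 70.70 W/m².
For an isothermal sphere, absorbed (1−a)S·πr² = emitted σ·4πr²·T⁴, so T⁴ = (1−a)S/(4σ).
T⁴ = 1.00·70.70/(4·5.67×10⁻⁸) = 3.117×10⁸ K⁴.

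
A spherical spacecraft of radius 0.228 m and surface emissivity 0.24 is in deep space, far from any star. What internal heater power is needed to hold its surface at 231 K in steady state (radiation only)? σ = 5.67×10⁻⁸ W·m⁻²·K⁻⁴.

P = εσ·4πr²·T⁴.
4πr² = 0.6533 m²; T⁴ = 2.847×10⁹ K⁴.
P = 0.24·5.67×10⁻⁸·0.6533·2.847×10⁹.

P ≈ 25.3 W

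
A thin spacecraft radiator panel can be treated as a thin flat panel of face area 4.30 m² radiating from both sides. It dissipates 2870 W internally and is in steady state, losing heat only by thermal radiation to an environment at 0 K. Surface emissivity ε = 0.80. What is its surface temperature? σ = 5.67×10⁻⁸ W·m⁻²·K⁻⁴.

Steady state: internal power = radiated power, P = εσA T⁴.
Radiating area A = 2·4.30 = 8.600 m².
T⁴ = P/(εσA) = 2870/(0.80·5.67×10⁻⁸·8.600) = 7.357×10⁹ K⁴.
T = (7.357×10⁹)^(1/4).

T ≈ 293 K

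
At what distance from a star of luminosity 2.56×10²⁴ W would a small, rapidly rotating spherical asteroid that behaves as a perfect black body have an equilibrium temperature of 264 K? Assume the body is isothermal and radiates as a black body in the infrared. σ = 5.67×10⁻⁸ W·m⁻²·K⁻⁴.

d ≈ 1.36×10¹⁰ m

For an isothermal black-emitting sphere, (1−a)S·πr² = σ·4πr²·T⁴ ⇒ S = 4σT⁴/(1−a).
S = 4·5.67×10⁻⁸·(264)⁴/1.00 = 1102 W/m².
Flux falls as S = L/(4πd²), so d = √(L/(4πS)) = √(2.56×10²⁴/(4π·1102)).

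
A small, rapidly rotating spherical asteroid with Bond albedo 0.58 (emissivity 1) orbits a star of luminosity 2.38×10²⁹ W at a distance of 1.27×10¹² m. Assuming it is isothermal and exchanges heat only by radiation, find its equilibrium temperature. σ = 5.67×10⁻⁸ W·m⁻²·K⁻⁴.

First find the stellar flux at distance d: S = L/(4πd²) = 2.38×10²⁹/(4π·(1.27×10¹²)²) = 11740 W/m².
For an isothermal sphere, absorbed (1−a)S·πr² = emitted σ·4πr²·T⁴, so T⁴ = (1−a)S/(4σ).
T⁴ = 0.420·11740/(4·5.67×10⁻⁸) = 2.175×10¹⁰ K⁴.

T ≈ 384 K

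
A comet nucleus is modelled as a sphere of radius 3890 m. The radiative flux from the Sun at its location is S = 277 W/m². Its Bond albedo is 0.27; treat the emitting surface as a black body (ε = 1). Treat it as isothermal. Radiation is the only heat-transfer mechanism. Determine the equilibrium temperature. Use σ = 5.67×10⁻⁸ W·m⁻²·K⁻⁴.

T ≈ 173 K

At equilibrium, absorbed power = emitted power.
Absorbing cross-section = πr² = 4.754×10⁷ m²; emitting surface = 4πr² = 1.902×10⁸ m² (ratio 4).
(1−a)S·A_cross = εσ·A_surf·T⁴  ⇒  T⁴ = (1−a)S/(4σ).
T⁴ = 0.730·277/(4·5.67×10⁻⁸) = 8.916×10⁸ K⁴.
T = (8.916×10⁸)^(1/4).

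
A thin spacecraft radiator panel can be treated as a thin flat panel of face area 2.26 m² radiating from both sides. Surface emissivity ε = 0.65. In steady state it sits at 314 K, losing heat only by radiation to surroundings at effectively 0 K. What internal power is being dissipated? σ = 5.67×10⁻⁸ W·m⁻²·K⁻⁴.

P ≈ 1620 W

Steady state: P = εσA T⁴.
A = 2·2.26 = 4.520 m²; T⁴ = (314)⁴ = 9.721×10⁹ K⁴.
P = 0.65 × 5.67×10⁻⁸ × 4.520 × 9.721×10⁹.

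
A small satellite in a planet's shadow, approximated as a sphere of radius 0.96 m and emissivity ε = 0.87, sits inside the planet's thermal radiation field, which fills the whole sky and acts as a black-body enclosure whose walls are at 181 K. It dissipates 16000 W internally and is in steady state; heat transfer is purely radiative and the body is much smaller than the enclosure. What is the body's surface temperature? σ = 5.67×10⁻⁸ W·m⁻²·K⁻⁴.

T ≈ 413 K

For a small grey body in a large enclosure, net radiated power = εσA(T⁴ − T_w⁴).
Steady state: P = εσA(T⁴ − T_w⁴) with A = 4πr² = 11.58 m².
T⁴ = P/(εσA) + T_w⁴ = 16000/(0.87·5.67×10⁻⁸·11.58) + (181)⁴
    = 2.801×10¹⁰ + 1.073×10⁹ = 2.908×10¹⁰ K⁴.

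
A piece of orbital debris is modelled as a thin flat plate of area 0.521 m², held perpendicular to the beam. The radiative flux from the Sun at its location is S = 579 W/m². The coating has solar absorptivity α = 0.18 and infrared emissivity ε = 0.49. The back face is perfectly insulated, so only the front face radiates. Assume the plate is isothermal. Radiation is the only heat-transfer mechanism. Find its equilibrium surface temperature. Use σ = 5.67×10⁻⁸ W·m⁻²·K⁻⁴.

T ≈ 247 K

At equilibrium, absorbed power = emitted power.
Absorbing cross-section = A = 0.5210 m²; emitting surface = A = 0.5210 m² (ratio 1).
αS·A_cross = εσ·A_surf·T⁴  ⇒  T⁴ = αS/(ε·1σ).
T⁴ = 0.180·579/(0.49·1·5.67×10⁻⁸) = 3.751×10⁹ K⁴.
T = (3.751×10⁹)^(1/4).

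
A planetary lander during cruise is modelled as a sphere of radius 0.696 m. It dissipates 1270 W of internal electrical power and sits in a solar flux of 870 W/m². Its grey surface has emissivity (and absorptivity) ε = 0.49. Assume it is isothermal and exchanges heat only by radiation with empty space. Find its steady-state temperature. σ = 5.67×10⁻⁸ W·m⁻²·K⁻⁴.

At steady state, absorbed solar power + internal power = radiated power.
Absorbed: α·S·A_cross = 0.49·870·1.522 = 648.8 W (cross-section πr²).
Total input = 648.8 + 1270 = 1919 W.
Radiated: εσ·A_surf·T⁴ with A_surf = 4πr² = 6.087 m².
T⁴ = 1919/(0.49·5.67×10⁻⁸·6.087) = 1.135×10¹⁰ K⁴.

T ≈ 326 K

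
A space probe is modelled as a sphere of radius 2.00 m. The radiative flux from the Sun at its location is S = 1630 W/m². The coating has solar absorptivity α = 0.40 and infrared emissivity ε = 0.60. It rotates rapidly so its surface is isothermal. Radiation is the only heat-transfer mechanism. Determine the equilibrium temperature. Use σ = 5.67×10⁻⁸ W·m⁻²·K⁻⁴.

At equilibrium, absorbed power = emitted power.
Absorbing cross-section = πr² = 12.57 m²; emitting surface = 4πr² = 50.27 m² (ratio 4).
αS·A_cross = εσ·A_surf·T⁴  ⇒  T⁴ = αS/(ε·4σ).
T⁴ = 0.400·1630/(0.60·4·5.67×10⁻⁸) = 4.791×10⁹ K⁴.
T = (4.791×10⁹)^(1/4).

T ≈ 263 K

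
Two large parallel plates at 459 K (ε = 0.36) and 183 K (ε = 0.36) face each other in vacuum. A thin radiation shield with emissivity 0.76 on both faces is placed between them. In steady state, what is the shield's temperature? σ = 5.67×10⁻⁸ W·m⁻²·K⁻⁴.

In steady state the net flux on the hot side equals that on the cold side.
σ(T₁⁴−T_s⁴)/D₁ = σ(T_s⁴−T₂⁴)/D₂, with D₁ = 1/ε₁+1/ε_s−1 = 3.094, D₂ = 1/ε_s+1/ε₂−1 = 3.094.
Solve for T_s⁴: T_s⁴ = (D₂·T₁⁴ + D₁·T₂⁴)/(D₁+D₂) = 2.275×10¹⁰ K⁴.

T_s ≈ 388 K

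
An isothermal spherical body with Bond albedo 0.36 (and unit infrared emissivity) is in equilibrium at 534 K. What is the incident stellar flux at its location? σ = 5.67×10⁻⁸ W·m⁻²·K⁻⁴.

(1−a)S·πr² = σ·4πr²·T⁴ ⇒ S = 4σT⁴/(1−a).
S = 4·5.67×10⁻⁸·8.131×10¹⁰/0.640.

S ≈ 28800 W/m²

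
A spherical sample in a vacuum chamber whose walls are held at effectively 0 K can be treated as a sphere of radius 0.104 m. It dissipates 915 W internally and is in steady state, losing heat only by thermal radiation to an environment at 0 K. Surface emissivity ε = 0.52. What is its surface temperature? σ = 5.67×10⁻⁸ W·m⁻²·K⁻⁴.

Steady state: internal power = radiated power, P = εσA T⁴.
Radiating area A = 4πr² = 0.1359 m².
T⁴ = P/(εσA) = 915/(0.52·5.67×10⁻⁸·0.1359) = 2.283×10¹¹ K⁴.
T = (2.283×10¹¹)^(1/4).

T ≈ 691 K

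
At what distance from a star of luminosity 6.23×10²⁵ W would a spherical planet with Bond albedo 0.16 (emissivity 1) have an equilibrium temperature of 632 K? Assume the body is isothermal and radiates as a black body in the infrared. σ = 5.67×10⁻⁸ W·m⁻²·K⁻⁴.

d ≈ 1.07×10¹⁰ m

For an isothermal black-emitting sphere, (1−a)S·πr² = σ·4πr²·T⁴ ⇒ S = 4σT⁴/(1−a).
S = 4·5.67×10⁻⁸·(632)⁴/0.840 = 43080 W/m².
Flux falls as S = L/(4πd²), so d = √(L/(4πS)) = √(6.23×10²⁵/(4π·43080)).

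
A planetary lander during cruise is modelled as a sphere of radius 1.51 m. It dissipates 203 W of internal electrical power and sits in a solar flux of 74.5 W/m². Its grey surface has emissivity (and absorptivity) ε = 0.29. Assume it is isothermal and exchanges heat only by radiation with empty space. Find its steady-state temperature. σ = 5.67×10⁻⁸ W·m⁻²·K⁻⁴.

At steady state, absorbed solar power + internal power = radiated power.
Absorbed: α·S·A_cross = 0.29·74.5·7.163 = 154.8 W (cross-section πr²).
Total input = 154.8 + 203 = 357.8 W.
Radiated: εσ·A_surf·T⁴ with A_surf = 4πr² = 28.65 m².
T⁴ = 357.8/(0.29·5.67×10⁻⁸·28.65) = 7.594×10⁸ K⁴.

T ≈ 166 K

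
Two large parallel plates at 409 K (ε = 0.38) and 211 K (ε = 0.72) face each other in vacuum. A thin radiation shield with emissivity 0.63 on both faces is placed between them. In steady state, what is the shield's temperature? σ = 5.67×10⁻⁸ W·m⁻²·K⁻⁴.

In steady state the net flux on the hot side equals that on the cold side.
σ(T₁⁴−T_s⁴)/D₁ = σ(T_s⁴−T₂⁴)/D₂, with D₁ = 1/ε₁+1/ε_s−1 = 3.219, D₂ = 1/ε_s+1/ε₂−1 = 1.976.
Solve for T_s⁴: T_s⁴ = (D₂·T₁⁴ + D₁·T₂⁴)/(D₁+D₂) = 1.187×10¹⁰ K⁴.

T_s ≈ 330 K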